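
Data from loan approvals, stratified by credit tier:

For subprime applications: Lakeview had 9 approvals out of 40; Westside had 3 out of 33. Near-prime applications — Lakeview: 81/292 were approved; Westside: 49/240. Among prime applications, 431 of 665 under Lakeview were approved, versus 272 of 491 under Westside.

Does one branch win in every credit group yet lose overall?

Subprime: Lakeview 9/40 = 22.5%, Westside 3/33 = 9.1% → Lakeview
Near-prime: Lakeview 81/292 = 27.7%, Westside 49/240 = 20.4% → Lakeview
Prime: Lakeview 431/665 = 64.8%, Westside 272/491 = 55.4% → Lakeview
Overall: Lakeview 521/997 = 52.3%, Westside 324/764 = 42.4% → Lakeview
Lakeview wins overall and in every credit group — no reversal.

No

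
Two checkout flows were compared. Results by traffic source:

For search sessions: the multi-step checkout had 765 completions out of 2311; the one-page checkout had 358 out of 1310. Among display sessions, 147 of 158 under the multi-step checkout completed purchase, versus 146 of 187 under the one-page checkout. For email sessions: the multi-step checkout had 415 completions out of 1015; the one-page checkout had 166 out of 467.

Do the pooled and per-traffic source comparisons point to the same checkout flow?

Yes

Search: the multi-step checkout 765/2311 = 33.1%, the one-page checkout 358/1310 = 27.3% → the multi-step checkout
Display: the multi-step checkout 147/158 = 93.0%, the one-page checkout 146/187 = 78.1% → the multi-step checkout
Email: the multi-step checkout 415/1015 = 40.9%, the one-page checkout 166/467 = 35.5% → the multi-step checkout
Overall: the multi-step checkout 1327/3484 = 38.1%, the one-page checkout 670/1964 = 34.1% → the multi-step checkout
The multi-step checkout wins overall and in every traffic group — no reversal.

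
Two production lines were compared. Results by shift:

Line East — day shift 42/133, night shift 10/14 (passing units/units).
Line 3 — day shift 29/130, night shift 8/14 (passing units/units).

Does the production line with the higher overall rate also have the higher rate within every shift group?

Day shift: Line East 42/133 = 31.6%, Line 3 29/130 = 22.3% → Line East
Night shift: Line East 10/14 = 71.4%, Line 3 8/14 = 57.1% → Line East
Overall: Line East 52/147 = 35.4%, Line 3 37/144 = 25.7% → Line East
Line East wins overall and in every shift group — no reversal.

Yes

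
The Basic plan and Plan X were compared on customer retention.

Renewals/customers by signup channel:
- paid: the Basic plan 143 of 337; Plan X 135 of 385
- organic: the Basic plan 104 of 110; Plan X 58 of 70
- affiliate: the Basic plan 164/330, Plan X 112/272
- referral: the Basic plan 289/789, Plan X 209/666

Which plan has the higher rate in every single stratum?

the Basic plan

Paid: the Basic plan 143/337 = 42.4%, Plan X 135/385 = 35.1% → the Basic plan
Organic: the Basic plan 104/110 = 94.5%, Plan X 58/70 = 82.9% → the Basic plan
Affiliate: the Basic plan 164/330 = 49.7%, Plan X 112/272 = 41.2% → the Basic plan
Referral: the Basic plan 289/789 = 36.6%, Plan X 209/666 = 31.4% → the Basic plan
The Basic plan has the higher rate in all 4 groups.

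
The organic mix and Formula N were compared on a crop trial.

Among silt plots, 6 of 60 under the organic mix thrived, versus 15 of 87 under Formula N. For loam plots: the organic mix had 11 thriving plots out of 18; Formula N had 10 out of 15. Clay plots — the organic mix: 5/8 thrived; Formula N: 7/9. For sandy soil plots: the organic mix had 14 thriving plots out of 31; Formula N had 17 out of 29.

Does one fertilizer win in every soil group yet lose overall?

Silt: the organic mix 6/60 = 10.0%, Formula N 15/87 = 17.2% → Formula N
Loam: the organic mix 11/18 = 61.1%, Formula N 10/15 = 66.7% → Formula N
Clay: the organic mix 5/8 = 62.5%, Formula N 7/9 = 77.8% → Formula N
Sandy soil: the organic mix 14/31 = 45.2%, Formula N 17/29 = 58.6% → Formula N
Overall: the organic mix 36/117 = 30.8%, Formula N 49/140 = 35.0% → Formula N
Formula N wins overall and in every soil group — no reversal.

No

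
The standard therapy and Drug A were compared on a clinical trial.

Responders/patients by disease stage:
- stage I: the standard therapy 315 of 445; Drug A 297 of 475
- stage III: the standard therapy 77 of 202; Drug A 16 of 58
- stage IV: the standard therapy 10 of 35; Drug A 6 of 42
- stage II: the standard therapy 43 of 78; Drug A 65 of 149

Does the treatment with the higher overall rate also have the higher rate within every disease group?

Stage I: the standard therapy 315/445 = 70.8%, Drug A 297/475 = 62.5% → the standard therapy
Stage III: the standard therapy 77/202 = 38.1%, Drug A 16/58 = 27.6% → the standard therapy
Stage IV: the standard therapy 10/35 = 28.6%, Drug A 6/42 = 14.3% → the standard therapy
Stage II: the standard therapy 43/78 = 55.1%, Drug A 65/149 = 43.6% → the standard therapy
Overall: the standard therapy 445/760 = 58.6%, Drug A 384/724 = 53.0% → the standard therapy
The standard therapy wins overall and in every disease group — no reversal.

Yes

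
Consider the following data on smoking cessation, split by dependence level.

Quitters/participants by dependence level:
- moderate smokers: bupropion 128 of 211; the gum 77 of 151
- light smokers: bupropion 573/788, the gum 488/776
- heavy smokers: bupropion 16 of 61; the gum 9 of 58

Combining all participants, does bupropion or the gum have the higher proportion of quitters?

bupropion

Moderate smokers: bupropion 128/211 = 60.7%, the gum 77/151 = 51.0% → bupropion
Light smokers: bupropion 573/788 = 72.7%, the gum 488/776 = 62.9% → bupropion
Heavy smokers: bupropion 16/61 = 26.2%, the gum 9/58 = 15.5% → bupropion
Overall: bupropion 717/1060 = 67.6%, the gum 574/985 = 58.3% → bupropion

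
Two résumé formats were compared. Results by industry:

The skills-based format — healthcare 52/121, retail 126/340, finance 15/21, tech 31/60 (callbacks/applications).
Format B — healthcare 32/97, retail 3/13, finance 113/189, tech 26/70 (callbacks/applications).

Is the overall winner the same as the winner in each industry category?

Healthcare: the skills-based format 52/121 = 43.0%, Format B 32/97 = 33.0% → the skills-based format
Retail: the skills-based format 126/340 = 37.1%, Format B 3/13 = 23.1% → the skills-based format
Finance: the skills-based format 15/21 = 71.4%, Format B 113/189 = 59.8% → the skills-based format
Tech: the skills-based format 31/60 = 51.7%, Format B 26/70 = 37.1% → the skills-based format
Overall: the skills-based format 224/542 = 41.3%, Format B 174/369 = 47.2% → Format B
The skills-based format wins each industry group but Format B wins overall — the comparison reverses. The skills-based format's applications skew toward retail, which has a lower base rate.

No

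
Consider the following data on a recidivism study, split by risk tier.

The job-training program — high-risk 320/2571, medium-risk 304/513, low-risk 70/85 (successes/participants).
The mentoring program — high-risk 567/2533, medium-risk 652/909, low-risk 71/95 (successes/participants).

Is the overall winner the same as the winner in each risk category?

High-risk: the job-training program 320/2571 = 12.4%, the mentoring program 567/2533 = 22.4% → the mentoring program
Medium-risk: the job-training program 304/513 = 59.3%, the mentoring program 652/909 = 71.7% → the mentoring program
Low-risk: the job-training program 70/85 = 82.4%, the mentoring program 71/95 = 74.7% → the job-training program
Overall: the job-training program 694/3169 = 21.9%, the mentoring program 1290/3537 = 36.5% → the mentoring program
Neither sweeps: the job-training program wins 1 of 3 groups, the mentoring program wins 2. The mentoring program wins overall but not every group — no Simpson reversal.

No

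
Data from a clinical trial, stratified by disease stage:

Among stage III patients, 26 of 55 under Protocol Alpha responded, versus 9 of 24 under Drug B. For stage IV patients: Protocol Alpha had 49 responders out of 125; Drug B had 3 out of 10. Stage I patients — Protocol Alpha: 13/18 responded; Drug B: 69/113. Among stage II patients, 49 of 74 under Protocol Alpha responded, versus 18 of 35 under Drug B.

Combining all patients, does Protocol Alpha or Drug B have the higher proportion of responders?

Stage III: Protocol Alpha 26/55 = 47.3%, Drug B 9/24 = 37.5% → Protocol Alpha
Stage IV: Protocol Alpha 49/125 = 39.2%, Drug B 3/10 = 30.0% → Protocol Alpha
Stage I: Protocol Alpha 13/18 = 72.2%, Drug B 69/113 = 61.1% → Protocol Alpha
Stage II: Protocol Alpha 49/74 = 66.2%, Drug B 18/35 = 51.4% → Protocol Alpha
Overall: Protocol Alpha 137/272 = 50.4%, Drug B 99/182 = 54.4% → Drug B
(Protocol Alpha wins every disease group but Drug B wins overall — Protocol Alpha's patients skew toward the low-rate stage IV group.)

Drug B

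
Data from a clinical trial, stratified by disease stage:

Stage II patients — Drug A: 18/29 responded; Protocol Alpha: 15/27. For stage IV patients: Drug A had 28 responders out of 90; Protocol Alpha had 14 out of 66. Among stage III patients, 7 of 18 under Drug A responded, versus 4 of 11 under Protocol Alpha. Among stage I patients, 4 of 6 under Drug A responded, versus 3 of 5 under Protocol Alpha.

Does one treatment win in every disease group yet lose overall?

No

Stage II: Drug A 18/29 = 62.1%, Protocol Alpha 15/27 = 55.6% → Drug A
Stage IV: Drug A 28/90 = 31.1%, Protocol Alpha 14/66 = 21.2% → Drug A
Stage III: Drug A 7/18 = 38.9%, Protocol Alpha 4/11 = 36.4% → Drug A
Stage I: Drug A 4/6 = 66.7%, Protocol Alpha 3/5 = 60.0% → Drug A
Overall: Drug A 57/143 = 39.9%, Protocol Alpha 36/109 = 33.0% → Drug A
Drug A wins overall and in every disease group — no reversal.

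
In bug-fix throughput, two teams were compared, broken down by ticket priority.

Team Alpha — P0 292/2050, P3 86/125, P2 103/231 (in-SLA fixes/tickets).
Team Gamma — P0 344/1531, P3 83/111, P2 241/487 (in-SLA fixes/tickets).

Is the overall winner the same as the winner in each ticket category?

P0: Team Alpha 292/2050 = 14.2%, Team Gamma 344/1531 = 22.5% → Team Gamma
P3: Team Alpha 86/125 = 68.8%, Team Gamma 83/111 = 74.8% → Team Gamma
P2: Team Alpha 103/231 = 44.6%, Team Gamma 241/487 = 49.5% → Team Gamma
Overall: Team Alpha 481/2406 = 20.0%, Team Gamma 668/2129 = 31.4% → Team Gamma
Team Gamma wins overall and in every ticket group — no reversal.

Yes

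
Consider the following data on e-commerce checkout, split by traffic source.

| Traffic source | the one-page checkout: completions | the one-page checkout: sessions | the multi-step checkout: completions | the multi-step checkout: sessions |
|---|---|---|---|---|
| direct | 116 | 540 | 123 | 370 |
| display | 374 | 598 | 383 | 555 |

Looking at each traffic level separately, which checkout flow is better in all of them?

Direct: the one-page checkout 116/540 = 21.5%, the multi-step checkout 123/370 = 33.2% → the multi-step checkout
Display: the one-page checkout 374/598 = 62.5%, the multi-step checkout 383/555 = 69.0% → the multi-step checkout
The multi-step checkout has the higher rate in both groups.

the multi-step checkout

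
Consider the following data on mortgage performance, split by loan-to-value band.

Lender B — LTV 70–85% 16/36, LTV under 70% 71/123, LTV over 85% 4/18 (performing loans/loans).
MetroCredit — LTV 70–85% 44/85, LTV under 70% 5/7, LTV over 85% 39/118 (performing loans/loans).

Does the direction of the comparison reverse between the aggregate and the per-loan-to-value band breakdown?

LTV 70–85%: Lender B 16/36 = 44.4%, MetroCredit 44/85 = 51.8% → MetroCredit
LTV under 70%: Lender B 71/123 = 57.7%, MetroCredit 5/7 = 71.4% → MetroCredit
LTV over 85%: Lender B 4/18 = 22.2%, MetroCredit 39/118 = 33.1% → MetroCredit
Overall: Lender B 91/177 = 51.4%, MetroCredit 88/210 = 41.9% → Lender B
MetroCredit wins each loan-to-value group but Lender B wins overall — the comparison reverses. MetroCredit's loans skew toward LTV over 85%, which has a lower base rate.

Yes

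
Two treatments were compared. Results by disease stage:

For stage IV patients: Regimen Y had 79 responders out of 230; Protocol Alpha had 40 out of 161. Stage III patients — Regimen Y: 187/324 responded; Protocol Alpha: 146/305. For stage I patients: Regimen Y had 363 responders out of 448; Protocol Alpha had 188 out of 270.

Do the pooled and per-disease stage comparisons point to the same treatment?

Stage IV: Regimen Y 79/230 = 34.3%, Protocol Alpha 40/161 = 24.8% → Regimen Y
Stage III: Regimen Y 187/324 = 57.7%, Protocol Alpha 146/305 = 47.9% → Regimen Y
Stage I: Regimen Y 363/448 = 81.0%, Protocol Alpha 188/270 = 69.6% → Regimen Y
Overall: Regimen Y 629/1002 = 62.8%, Protocol Alpha 374/736 = 50.8% → Regimen Y
Regimen Y wins overall and in every disease group — no reversal.

Yes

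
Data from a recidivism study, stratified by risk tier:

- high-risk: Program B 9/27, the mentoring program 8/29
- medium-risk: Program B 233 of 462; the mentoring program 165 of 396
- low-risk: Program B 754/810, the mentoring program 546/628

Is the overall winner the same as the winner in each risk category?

Yes

High-risk: Program B 9/27 = 33.3%, the mentoring program 8/29 = 27.6% → Program B
Medium-risk: Program B 233/462 = 50.4%, the mentoring program 165/396 = 41.7% → Program B
Low-risk: Program B 754/810 = 93.1%, the mentoring program 546/628 = 86.9% → Program B
Overall: Program B 996/1299 = 76.7%, the mentoring program 719/1053 = 68.3% → Program B
Program B wins overall and in every risk group — no reversal.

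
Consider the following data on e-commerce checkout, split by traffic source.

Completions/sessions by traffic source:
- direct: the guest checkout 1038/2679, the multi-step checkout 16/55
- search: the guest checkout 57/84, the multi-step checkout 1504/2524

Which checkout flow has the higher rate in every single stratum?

Direct: the guest checkout 1038/2679 = 38.7%, the multi-step checkout 16/55 = 29.1% → the guest checkout
Search: the guest checkout 57/84 = 67.9%, the multi-step checkout 1504/2524 = 59.6% → the guest checkout
The guest checkout has the higher rate in both groups.

the guest checkout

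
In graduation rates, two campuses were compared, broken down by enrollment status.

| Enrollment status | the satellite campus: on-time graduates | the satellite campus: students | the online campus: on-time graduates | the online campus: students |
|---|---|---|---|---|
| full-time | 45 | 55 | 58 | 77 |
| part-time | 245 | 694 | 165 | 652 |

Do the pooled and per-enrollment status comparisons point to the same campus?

Yes

Full-time: the satellite campus 45/55 = 81.8%, the online campus 58/77 = 75.3% → the satellite campus
Part-time: the satellite campus 245/694 = 35.3%, the online campus 165/652 = 25.3% → the satellite campus
Overall: the satellite campus 290/749 = 38.7%, the online campus 223/729 = 30.6% → the satellite campus
The satellite campus wins overall and in every enrollment group — no reversal.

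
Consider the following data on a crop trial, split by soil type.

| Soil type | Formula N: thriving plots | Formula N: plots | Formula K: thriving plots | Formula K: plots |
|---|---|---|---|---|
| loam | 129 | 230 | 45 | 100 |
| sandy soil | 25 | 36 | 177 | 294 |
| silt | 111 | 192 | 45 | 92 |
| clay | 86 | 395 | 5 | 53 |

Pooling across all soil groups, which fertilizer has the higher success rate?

Formula K

Loam: Formula N 129/230 = 56.1%, Formula K 45/100 = 45.0% → Formula N
Sandy soil: Formula N 25/36 = 69.4%, Formula K 177/294 = 60.2% → Formula N
Silt: Formula N 111/192 = 57.8%, Formula K 45/92 = 48.9% → Formula N
Clay: Formula N 86/395 = 21.8%, Formula K 5/53 = 9.4% → Formula N
Overall: Formula N 351/853 = 41.1%, Formula K 272/539 = 50.5% → Formula K
(Formula N wins every soil group but Formula K wins overall — Formula N's plots skew toward the low-rate clay group.)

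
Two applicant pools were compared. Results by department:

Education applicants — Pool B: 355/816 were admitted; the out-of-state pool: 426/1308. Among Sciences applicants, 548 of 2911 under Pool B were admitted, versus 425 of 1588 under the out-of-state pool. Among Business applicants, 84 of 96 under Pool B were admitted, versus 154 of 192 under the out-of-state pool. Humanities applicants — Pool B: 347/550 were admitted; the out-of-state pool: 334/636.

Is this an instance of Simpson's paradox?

No

Education: Pool B 355/816 = 43.5%, the out-of-state pool 426/1308 = 32.6% → Pool B
Sciences: Pool B 548/2911 = 18.8%, the out-of-state pool 425/1588 = 26.8% → the out-of-state pool
Business: Pool B 84/96 = 87.5%, the out-of-state pool 154/192 = 80.2% → Pool B
Humanities: Pool B 347/550 = 63.1%, the out-of-state pool 334/636 = 52.5% → Pool B
Overall: Pool B 1334/4373 = 30.5%, the out-of-state pool 1339/3724 = 36.0% → the out-of-state pool
Neither sweeps: Pool B wins 3 of 4 groups, the out-of-state pool wins 1. The out-of-state pool wins overall but not every group — no Simpson reversal.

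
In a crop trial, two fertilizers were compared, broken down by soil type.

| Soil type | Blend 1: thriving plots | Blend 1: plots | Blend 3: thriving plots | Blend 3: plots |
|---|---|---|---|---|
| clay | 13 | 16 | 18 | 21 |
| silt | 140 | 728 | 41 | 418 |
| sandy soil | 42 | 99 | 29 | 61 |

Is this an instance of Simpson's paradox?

No

Clay: Blend 1 13/16 = 81.2%, Blend 3 18/21 = 85.7% → Blend 3
Silt: Blend 1 140/728 = 19.2%, Blend 3 41/418 = 9.8% → Blend 1
Sandy soil: Blend 1 42/99 = 42.4%, Blend 3 29/61 = 47.5% → Blend 3
Overall: Blend 1 195/843 = 23.1%, Blend 3 88/500 = 17.6% → Blend 1
Neither sweeps: Blend 1 wins 1 of 3 groups, Blend 3 wins 2. Blend 1 wins overall but not every group — no Simpson reversal.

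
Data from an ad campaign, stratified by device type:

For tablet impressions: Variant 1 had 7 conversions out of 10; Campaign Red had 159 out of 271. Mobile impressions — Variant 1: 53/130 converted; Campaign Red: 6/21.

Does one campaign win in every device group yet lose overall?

Yes

Tablet: Variant 1 7/10 = 70.0%, Campaign Red 159/271 = 58.7% → Variant 1
Mobile: Variant 1 53/130 = 40.8%, Campaign Red 6/21 = 28.6% → Variant 1
Overall: Variant 1 60/140 = 42.9%, Campaign Red 165/292 = 56.5% → Campaign Red
Variant 1 wins each device group but Campaign Red wins overall — the comparison reverses. Variant 1's impressions skew toward mobile, which has a lower base rate.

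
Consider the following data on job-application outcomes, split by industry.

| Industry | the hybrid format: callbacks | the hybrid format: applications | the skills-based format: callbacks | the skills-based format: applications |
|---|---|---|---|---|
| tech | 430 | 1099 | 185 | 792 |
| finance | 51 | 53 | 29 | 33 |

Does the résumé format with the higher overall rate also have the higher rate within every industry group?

Tech: the hybrid format 430/1099 = 39.1%, the skills-based format 185/792 = 23.4% → the hybrid format
Finance: the hybrid format 51/53 = 96.2%, the skills-based format 29/33 = 87.9% → the hybrid format
Overall: the hybrid format 481/1152 = 41.8%, the skills-based format 214/825 = 25.9% → the hybrid format
The hybrid format wins overall and in every industry group — no reversal.

Yes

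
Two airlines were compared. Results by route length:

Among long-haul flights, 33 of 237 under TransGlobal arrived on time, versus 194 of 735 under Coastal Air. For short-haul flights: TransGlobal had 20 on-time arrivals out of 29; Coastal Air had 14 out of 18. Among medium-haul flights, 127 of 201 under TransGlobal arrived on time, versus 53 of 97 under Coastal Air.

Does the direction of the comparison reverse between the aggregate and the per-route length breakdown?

No

Long-haul: TransGlobal 33/237 = 13.9%, Coastal Air 194/735 = 26.4% → Coastal Air
Short-haul: TransGlobal 20/29 = 69.0%, Coastal Air 14/18 = 77.8% → Coastal Air
Medium-haul: TransGlobal 127/201 = 63.2%, Coastal Air 53/97 = 54.6% → TransGlobal
Overall: TransGlobal 180/467 = 38.5%, Coastal Air 261/850 = 30.7% → TransGlobal
Neither sweeps: TransGlobal wins 1 of 3 groups, Coastal Air wins 2. TransGlobal wins overall but not every group — no Simpson reversal.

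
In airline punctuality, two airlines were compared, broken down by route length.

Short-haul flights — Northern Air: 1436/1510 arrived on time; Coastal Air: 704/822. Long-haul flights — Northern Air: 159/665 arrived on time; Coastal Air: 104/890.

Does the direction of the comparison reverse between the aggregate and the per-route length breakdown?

No

Short-haul: Northern Air 1436/1510 = 95.1%, Coastal Air 704/822 = 85.6% → Northern Air
Long-haul: Northern Air 159/665 = 23.9%, Coastal Air 104/890 = 11.7% → Northern Air
Overall: Northern Air 1595/2175 = 73.3%, Coastal Air 808/1712 = 47.2% → Northern Air
Northern Air wins overall and in every route group — no reversal.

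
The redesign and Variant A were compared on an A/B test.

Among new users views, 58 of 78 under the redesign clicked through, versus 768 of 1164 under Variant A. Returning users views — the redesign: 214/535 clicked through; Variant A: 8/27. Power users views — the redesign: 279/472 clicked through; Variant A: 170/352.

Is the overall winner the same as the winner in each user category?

No

New users: the redesign 58/78 = 74.4%, Variant A 768/1164 = 66.0% → the redesign
Returning users: the redesign 214/535 = 40.0%, Variant A 8/27 = 29.6% → the redesign
Power users: the redesign 279/472 = 59.1%, Variant A 170/352 = 48.3% → the redesign
Overall: the redesign 551/1085 = 50.8%, Variant A 946/1543 = 61.3% → Variant A
The redesign wins each user group but Variant A wins overall — the comparison reverses. The redesign's views skew toward returning users, which has a lower base rate.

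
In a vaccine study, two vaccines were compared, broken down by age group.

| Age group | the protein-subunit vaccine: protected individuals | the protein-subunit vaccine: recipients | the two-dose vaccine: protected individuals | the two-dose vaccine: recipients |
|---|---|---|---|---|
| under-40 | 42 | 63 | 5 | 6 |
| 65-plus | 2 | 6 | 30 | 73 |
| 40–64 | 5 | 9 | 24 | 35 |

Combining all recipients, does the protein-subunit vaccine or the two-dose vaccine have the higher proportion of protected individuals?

the protein-subunit vaccine

Under-40: the protein-subunit vaccine 42/63 = 66.7%, the two-dose vaccine 5/6 = 83.3% → the two-dose vaccine
65-plus: the protein-subunit vaccine 2/6 = 33.3%, the two-dose vaccine 30/73 = 41.1% → the two-dose vaccine
40–64: the protein-subunit vaccine 5/9 = 55.6%, the two-dose vaccine 24/35 = 68.6% → the two-dose vaccine
Overall: the protein-subunit vaccine 49/78 = 62.8%, the two-dose vaccine 59/114 = 51.8% → the protein-subunit vaccine
(The two-dose vaccine wins every age group but the protein-subunit vaccine wins overall — the two-dose vaccine's recipients skew toward the low-rate 65-plus group.)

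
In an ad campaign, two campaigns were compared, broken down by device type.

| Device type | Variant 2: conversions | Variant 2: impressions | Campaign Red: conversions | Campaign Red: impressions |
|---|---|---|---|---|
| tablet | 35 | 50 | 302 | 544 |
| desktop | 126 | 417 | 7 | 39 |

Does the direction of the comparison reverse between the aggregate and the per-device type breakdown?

Yes

Tablet: Variant 2 35/50 = 70.0%, Campaign Red 302/544 = 55.5% → Variant 2
Desktop: Variant 2 126/417 = 30.2%, Campaign Red 7/39 = 17.9% → Variant 2
Overall: Variant 2 161/467 = 34.5%, Campaign Red 309/583 = 53.0% → Campaign Red
Variant 2 wins each device group but Campaign Red wins overall — the comparison reverses. Variant 2's impressions skew toward desktop, which has a lower base rate.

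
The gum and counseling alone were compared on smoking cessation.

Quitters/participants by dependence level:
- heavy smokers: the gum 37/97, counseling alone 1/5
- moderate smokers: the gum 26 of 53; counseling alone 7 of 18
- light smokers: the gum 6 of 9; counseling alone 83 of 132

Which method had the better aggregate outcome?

Heavy smokers: the gum 37/97 = 38.1%, counseling alone 1/5 = 20.0% → the gum
Moderate smokers: the gum 26/53 = 49.1%, counseling alone 7/18 = 38.9% → the gum
Light smokers: the gum 6/9 = 66.7%, counseling alone 83/132 = 62.9% → the gum
Overall: the gum 69/159 = 43.4%, counseling alone 91/155 = 58.7% → counseling alone
(The gum wins every dependence group but counseling alone wins overall — the gum's participants skew toward the low-rate heavy smokers group.)

counseling alone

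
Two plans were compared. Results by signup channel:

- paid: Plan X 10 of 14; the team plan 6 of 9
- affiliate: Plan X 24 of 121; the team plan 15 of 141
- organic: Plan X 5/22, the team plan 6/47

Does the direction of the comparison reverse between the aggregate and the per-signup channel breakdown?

Paid: Plan X 10/14 = 71.4%, the team plan 6/9 = 66.7% → Plan X
Affiliate: Plan X 24/121 = 19.8%, the team plan 15/141 = 10.6% → Plan X
Organic: Plan X 5/22 = 22.7%, the team plan 6/47 = 12.8% → Plan X
Overall: Plan X 39/157 = 24.8%, the team plan 27/197 = 13.7% → Plan X
Plan X wins overall and in every signup group — no reversal.

No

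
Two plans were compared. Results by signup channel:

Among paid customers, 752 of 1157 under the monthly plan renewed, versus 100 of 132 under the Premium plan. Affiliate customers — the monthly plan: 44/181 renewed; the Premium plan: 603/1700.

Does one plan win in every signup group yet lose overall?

Yes

Paid: the monthly plan 752/1157 = 65.0%, the Premium plan 100/132 = 75.8% → the Premium plan
Affiliate: the monthly plan 44/181 = 24.3%, the Premium plan 603/1700 = 35.5% → the Premium plan
Overall: the monthly plan 796/1338 = 59.5%, the Premium plan 703/1832 = 38.4% → the monthly plan
The Premium plan wins each signup group but the monthly plan wins overall — the comparison reverses. The Premium plan's customers skew toward affiliate, which has a lower base rate.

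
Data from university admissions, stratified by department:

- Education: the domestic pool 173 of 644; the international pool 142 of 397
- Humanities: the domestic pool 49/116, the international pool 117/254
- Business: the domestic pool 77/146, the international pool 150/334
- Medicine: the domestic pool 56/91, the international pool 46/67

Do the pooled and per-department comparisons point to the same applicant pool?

No

Education: the domestic pool 173/644 = 26.9%, the international pool 142/397 = 35.8% → the international pool
Humanities: the domestic pool 49/116 = 42.2%, the international pool 117/254 = 46.1% → the international pool
Business: the domestic pool 77/146 = 52.7%, the international pool 150/334 = 44.9% → the domestic pool
Medicine: the domestic pool 56/91 = 61.5%, the international pool 46/67 = 68.7% → the international pool
Overall: the domestic pool 355/997 = 35.6%, the international pool 455/1052 = 43.3% → the international pool
Neither sweeps: the domestic pool wins 1 of 4 groups, the international pool wins 3. The international pool wins overall but not every group — no Simpson reversal.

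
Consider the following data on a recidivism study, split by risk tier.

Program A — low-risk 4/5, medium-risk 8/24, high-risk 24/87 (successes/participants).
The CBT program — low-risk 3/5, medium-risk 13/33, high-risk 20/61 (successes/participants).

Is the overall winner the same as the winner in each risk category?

No

Low-risk: Program A 4/5 = 80.0%, the CBT program 3/5 = 60.0% → Program A
Medium-risk: Program A 8/24 = 33.3%, the CBT program 13/33 = 39.4% → the CBT program
High-risk: Program A 24/87 = 27.6%, the CBT program 20/61 = 32.8% → the CBT program
Overall: Program A 36/116 = 31.0%, the CBT program 36/99 = 36.4% → the CBT program
Neither sweeps: Program A wins 1 of 3 groups, the CBT program wins 2. The CBT program wins overall but not every group — no Simpson reversal.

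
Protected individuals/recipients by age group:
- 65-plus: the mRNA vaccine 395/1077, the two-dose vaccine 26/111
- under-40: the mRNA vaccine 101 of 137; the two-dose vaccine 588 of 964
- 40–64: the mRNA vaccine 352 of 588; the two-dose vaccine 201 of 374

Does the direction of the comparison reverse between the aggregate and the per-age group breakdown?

65-plus: the mRNA vaccine 395/1077 = 36.7%, the two-dose vaccine 26/111 = 23.4% → the mRNA vaccine
Under-40: the mRNA vaccine 101/137 = 73.7%, the two-dose vaccine 588/964 = 61.0% → the mRNA vaccine
40–64: the mRNA vaccine 352/588 = 59.9%, the two-dose vaccine 201/374 = 53.7% → the mRNA vaccine
Overall: the mRNA vaccine 848/1802 = 47.1%, the two-dose vaccine 815/1449 = 56.2% → the two-dose vaccine
The mRNA vaccine wins each age group but the two-dose vaccine wins overall — the comparison reverses. The mRNA vaccine's recipients skew toward 65-plus, which has a lower base rate.

Yes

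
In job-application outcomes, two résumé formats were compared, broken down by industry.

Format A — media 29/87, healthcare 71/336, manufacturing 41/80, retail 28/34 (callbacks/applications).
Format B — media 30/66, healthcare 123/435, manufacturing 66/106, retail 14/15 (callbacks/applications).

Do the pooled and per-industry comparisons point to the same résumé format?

Yes

Media: Format A 29/87 = 33.3%, Format B 30/66 = 45.5% → Format B
Healthcare: Format A 71/336 = 21.1%, Format B 123/435 = 28.3% → Format B
Manufacturing: Format A 41/80 = 51.2%, Format B 66/106 = 62.3% → Format B
Retail: Format A 28/34 = 82.4%, Format B 14/15 = 93.3% → Format B
Overall: Format A 169/537 = 31.5%, Format B 233/622 = 37.5% → Format B
Format B wins overall and in every industry group — no reversal.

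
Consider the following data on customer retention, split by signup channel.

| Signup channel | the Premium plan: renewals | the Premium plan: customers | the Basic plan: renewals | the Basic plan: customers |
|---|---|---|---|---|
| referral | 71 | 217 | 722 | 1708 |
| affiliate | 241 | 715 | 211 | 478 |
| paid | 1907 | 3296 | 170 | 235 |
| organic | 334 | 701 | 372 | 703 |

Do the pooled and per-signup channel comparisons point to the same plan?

No

Referral: the Premium plan 71/217 = 32.7%, the Basic plan 722/1708 = 42.3% → the Basic plan
Affiliate: the Premium plan 241/715 = 33.7%, the Basic plan 211/478 = 44.1% → the Basic plan
Paid: the Premium plan 1907/3296 = 57.9%, the Basic plan 170/235 = 72.3% → the Basic plan
Organic: the Premium plan 334/701 = 47.6%, the Basic plan 372/703 = 52.9% → the Basic plan
Overall: the Premium plan 2553/4929 = 51.8%, the Basic plan 1475/3124 = 47.2% → the Premium plan
The Basic plan wins each signup group but the Premium plan wins overall — the comparison reverses. The Basic plan's customers skew toward referral, which has a lower base rate.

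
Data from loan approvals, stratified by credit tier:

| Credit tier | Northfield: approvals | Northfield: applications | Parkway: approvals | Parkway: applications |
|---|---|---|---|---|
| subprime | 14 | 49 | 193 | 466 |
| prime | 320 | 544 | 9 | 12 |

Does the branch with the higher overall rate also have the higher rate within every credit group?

No

Subprime: Northfield 14/49 = 28.6%, Parkway 193/466 = 41.4% → Parkway
Prime: Northfield 320/544 = 58.8%, Parkway 9/12 = 75.0% → Parkway
Overall: Northfield 334/593 = 56.3%, Parkway 202/478 = 42.3% → Northfield
Parkway wins each credit group but Northfield wins overall — the comparison reverses. Parkway's applications skew toward subprime, which has a lower base rate.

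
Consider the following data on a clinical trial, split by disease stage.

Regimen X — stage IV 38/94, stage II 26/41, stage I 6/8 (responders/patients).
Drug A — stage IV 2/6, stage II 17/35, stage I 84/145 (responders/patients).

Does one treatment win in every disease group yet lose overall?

Yes

Stage IV: Regimen X 38/94 = 40.4%, Drug A 2/6 = 33.3% → Regimen X
Stage II: Regimen X 26/41 = 63.4%, Drug A 17/35 = 48.6% → Regimen X
Stage I: Regimen X 6/8 = 75.0%, Drug A 84/145 = 57.9% → Regimen X
Overall: Regimen X 70/143 = 49.0%, Drug A 103/186 = 55.4% → Drug A
Regimen X wins each disease group but Drug A wins overall — the comparison reverses. Regimen X's patients skew toward stage IV, which has a lower base rate.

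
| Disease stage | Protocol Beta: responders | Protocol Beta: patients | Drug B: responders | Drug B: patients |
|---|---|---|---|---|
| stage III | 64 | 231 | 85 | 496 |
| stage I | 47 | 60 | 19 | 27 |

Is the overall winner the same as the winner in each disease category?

Stage III: Protocol Beta 64/231 = 27.7%, Drug B 85/496 = 17.1% → Protocol Beta
Stage I: Protocol Beta 47/60 = 78.3%, Drug B 19/27 = 70.4% → Protocol Beta
Overall: Protocol Beta 111/291 = 38.1%, Drug B 104/523 = 19.9% → Protocol Beta
Protocol Beta wins overall and in every disease group — no reversal.

Yes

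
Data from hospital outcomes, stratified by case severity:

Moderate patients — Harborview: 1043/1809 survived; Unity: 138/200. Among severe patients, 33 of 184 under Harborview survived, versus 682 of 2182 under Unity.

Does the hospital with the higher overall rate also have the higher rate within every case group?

No

Moderate: Harborview 1043/1809 = 57.7%, Unity 138/200 = 69.0% → Unity
Severe: Harborview 33/184 = 17.9%, Unity 682/2182 = 31.3% → Unity
Overall: Harborview 1076/1993 = 54.0%, Unity 820/2382 = 34.4% → Harborview
Unity wins each case group but Harborview wins overall — the comparison reverses. Unity's patients skew toward severe, which has a lower base rate.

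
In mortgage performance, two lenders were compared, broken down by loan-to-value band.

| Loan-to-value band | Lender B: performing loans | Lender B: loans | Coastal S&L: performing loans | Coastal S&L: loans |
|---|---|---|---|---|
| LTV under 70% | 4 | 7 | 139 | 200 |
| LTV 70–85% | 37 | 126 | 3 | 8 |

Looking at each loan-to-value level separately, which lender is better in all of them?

LTV under 70%: Lender B 4/7 = 57.1%, Coastal S&L 139/200 = 69.5% → Coastal S&L
LTV 70–85%: Lender B 37/126 = 29.4%, Coastal S&L 3/8 = 37.5% → Coastal S&L
Coastal S&L has the higher rate in both groups.

Coastal S&L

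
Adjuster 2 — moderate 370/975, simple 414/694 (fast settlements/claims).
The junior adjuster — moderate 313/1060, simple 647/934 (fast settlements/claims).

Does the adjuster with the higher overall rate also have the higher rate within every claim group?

No

Moderate: Adjuster 2 370/975 = 37.9%, the junior adjuster 313/1060 = 29.5% → Adjuster 2
Simple: Adjuster 2 414/694 = 59.7%, the junior adjuster 647/934 = 69.3% → the junior adjuster
Overall: Adjuster 2 784/1669 = 47.0%, the junior adjuster 960/1994 = 48.1% → the junior adjuster
Neither sweeps: Adjuster 2 wins 1 of 2 groups, the junior adjuster wins 1. The junior adjuster wins overall but not every group — no Simpson reversal.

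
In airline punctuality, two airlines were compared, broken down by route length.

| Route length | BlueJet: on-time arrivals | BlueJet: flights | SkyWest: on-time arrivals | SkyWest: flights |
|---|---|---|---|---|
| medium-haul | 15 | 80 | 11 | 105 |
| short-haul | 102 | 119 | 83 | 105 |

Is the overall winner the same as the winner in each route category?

Yes

Medium-haul: BlueJet 15/80 = 18.8%, SkyWest 11/105 = 10.5% → BlueJet
Short-haul: BlueJet 102/119 = 85.7%, SkyWest 83/105 = 79.0% → BlueJet
Overall: BlueJet 117/199 = 58.8%, SkyWest 94/210 = 44.8% → BlueJet
BlueJet wins overall and in every route group — no reversal.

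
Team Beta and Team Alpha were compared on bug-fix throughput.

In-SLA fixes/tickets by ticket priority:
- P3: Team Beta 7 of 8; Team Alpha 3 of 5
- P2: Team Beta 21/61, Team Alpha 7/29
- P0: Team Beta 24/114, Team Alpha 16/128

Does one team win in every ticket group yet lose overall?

P3: Team Beta 7/8 = 87.5%, Team Alpha 3/5 = 60.0% → Team Beta
P2: Team Beta 21/61 = 34.4%, Team Alpha 7/29 = 24.1% → Team Beta
P0: Team Beta 24/114 = 21.1%, Team Alpha 16/128 = 12.5% → Team Beta
Overall: Team Beta 52/183 = 28.4%, Team Alpha 26/162 = 16.0% → Team Beta
Team Beta wins overall and in every ticket group — no reversal.

No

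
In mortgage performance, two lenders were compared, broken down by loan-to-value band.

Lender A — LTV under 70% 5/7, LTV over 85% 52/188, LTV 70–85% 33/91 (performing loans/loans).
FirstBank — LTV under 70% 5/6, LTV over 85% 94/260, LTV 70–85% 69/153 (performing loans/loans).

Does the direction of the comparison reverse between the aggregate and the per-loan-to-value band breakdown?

LTV under 70%: Lender A 5/7 = 71.4%, FirstBank 5/6 = 83.3% → FirstBank
LTV over 85%: Lender A 52/188 = 27.7%, FirstBank 94/260 = 36.2% → FirstBank
LTV 70–85%: Lender A 33/91 = 36.3%, FirstBank 69/153 = 45.1% → FirstBank
Overall: Lender A 90/286 = 31.5%, FirstBank 168/419 = 40.1% → FirstBank
FirstBank wins overall and in every loan-to-value group — no reversal.

No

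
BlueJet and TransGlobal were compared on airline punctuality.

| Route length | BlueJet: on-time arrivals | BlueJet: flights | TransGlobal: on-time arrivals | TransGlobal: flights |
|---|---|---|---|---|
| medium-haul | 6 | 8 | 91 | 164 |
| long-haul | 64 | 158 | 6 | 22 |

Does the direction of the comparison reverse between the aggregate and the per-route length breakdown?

Medium-haul: BlueJet 6/8 = 75.0%, TransGlobal 91/164 = 55.5% → BlueJet
Long-haul: BlueJet 64/158 = 40.5%, TransGlobal 6/22 = 27.3% → BlueJet
Overall: BlueJet 70/166 = 42.2%, TransGlobal 97/186 = 52.2% → TransGlobal
BlueJet wins each route group but TransGlobal wins overall — the comparison reverses. BlueJet's flights skew toward long-haul, which has a lower base rate.

Yes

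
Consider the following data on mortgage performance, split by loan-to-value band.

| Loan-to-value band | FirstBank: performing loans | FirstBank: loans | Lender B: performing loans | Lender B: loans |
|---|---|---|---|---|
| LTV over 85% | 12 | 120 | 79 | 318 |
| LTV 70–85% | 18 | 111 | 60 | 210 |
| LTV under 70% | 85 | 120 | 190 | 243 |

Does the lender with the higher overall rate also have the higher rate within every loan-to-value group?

LTV over 85%: FirstBank 12/120 = 10.0%, Lender B 79/318 = 24.8% → Lender B
LTV 70–85%: FirstBank 18/111 = 16.2%, Lender B 60/210 = 28.6% → Lender B
LTV under 70%: FirstBank 85/120 = 70.8%, Lender B 190/243 = 78.2% → Lender B
Overall: FirstBank 115/351 = 32.8%, Lender B 329/771 = 42.7% → Lender B
Lender B wins overall and in every loan-to-value group — no reversal.

Yes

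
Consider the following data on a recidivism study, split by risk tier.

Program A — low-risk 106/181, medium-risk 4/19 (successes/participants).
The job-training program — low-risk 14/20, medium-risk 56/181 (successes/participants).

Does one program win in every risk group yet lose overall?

Yes

Low-risk: Program A 106/181 = 58.6%, the job-training program 14/20 = 70.0% → the job-training program
Medium-risk: Program A 4/19 = 21.1%, the job-training program 56/181 = 30.9% → the job-training program
Overall: Program A 110/200 = 55.0%, the job-training program 70/201 = 34.8% → Program A
The job-training program wins each risk group but Program A wins overall — the comparison reverses. The job-training program's participants skew toward medium-risk, which has a lower base rate.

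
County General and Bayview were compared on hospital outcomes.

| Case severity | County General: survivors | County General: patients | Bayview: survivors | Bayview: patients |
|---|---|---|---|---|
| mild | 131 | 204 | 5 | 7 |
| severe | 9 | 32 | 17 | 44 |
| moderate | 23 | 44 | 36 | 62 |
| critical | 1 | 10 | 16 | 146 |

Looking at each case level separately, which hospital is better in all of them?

Bayview

Mild: County General 131/204 = 64.2%, Bayview 5/7 = 71.4% → Bayview
Severe: County General 9/32 = 28.1%, Bayview 17/44 = 38.6% → Bayview
Moderate: County General 23/44 = 52.3%, Bayview 36/62 = 58.1% → Bayview
Critical: County General 1/10 = 10.0%, Bayview 16/146 = 11.0% → Bayview
Bayview has the higher rate in all 4 groups.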